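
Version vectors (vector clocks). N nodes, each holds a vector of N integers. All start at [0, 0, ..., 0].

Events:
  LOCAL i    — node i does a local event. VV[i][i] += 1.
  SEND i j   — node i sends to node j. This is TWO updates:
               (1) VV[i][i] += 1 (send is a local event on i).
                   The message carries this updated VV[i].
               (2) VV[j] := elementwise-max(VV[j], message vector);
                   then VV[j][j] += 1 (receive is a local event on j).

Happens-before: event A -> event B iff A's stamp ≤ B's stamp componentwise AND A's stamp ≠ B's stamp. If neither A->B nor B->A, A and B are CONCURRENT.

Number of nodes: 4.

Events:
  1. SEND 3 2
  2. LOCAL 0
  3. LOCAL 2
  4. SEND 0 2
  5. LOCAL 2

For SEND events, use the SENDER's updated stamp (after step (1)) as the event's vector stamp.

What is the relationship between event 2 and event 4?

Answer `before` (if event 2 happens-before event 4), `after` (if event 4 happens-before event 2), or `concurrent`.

Answer: before

Derivation:
Initial: VV[0]=[0, 0, 0, 0]
Initial: VV[1]=[0, 0, 0, 0]
Initial: VV[2]=[0, 0, 0, 0]
Initial: VV[3]=[0, 0, 0, 0]
Event 1: SEND 3->2: VV[3][3]++ -> VV[3]=[0, 0, 0, 1], msg_vec=[0, 0, 0, 1]; VV[2]=max(VV[2],msg_vec) then VV[2][2]++ -> VV[2]=[0, 0, 1, 1]
Event 2: LOCAL 0: VV[0][0]++ -> VV[0]=[1, 0, 0, 0]
Event 3: LOCAL 2: VV[2][2]++ -> VV[2]=[0, 0, 2, 1]
Event 4: SEND 0->2: VV[0][0]++ -> VV[0]=[2, 0, 0, 0], msg_vec=[2, 0, 0, 0]; VV[2]=max(VV[2],msg_vec) then VV[2][2]++ -> VV[2]=[2, 0, 3, 1]
Event 5: LOCAL 2: VV[2][2]++ -> VV[2]=[2, 0, 4, 1]
Event 2 stamp: [1, 0, 0, 0]
Event 4 stamp: [2, 0, 0, 0]
[1, 0, 0, 0] <= [2, 0, 0, 0]? True
[2, 0, 0, 0] <= [1, 0, 0, 0]? False
Relation: before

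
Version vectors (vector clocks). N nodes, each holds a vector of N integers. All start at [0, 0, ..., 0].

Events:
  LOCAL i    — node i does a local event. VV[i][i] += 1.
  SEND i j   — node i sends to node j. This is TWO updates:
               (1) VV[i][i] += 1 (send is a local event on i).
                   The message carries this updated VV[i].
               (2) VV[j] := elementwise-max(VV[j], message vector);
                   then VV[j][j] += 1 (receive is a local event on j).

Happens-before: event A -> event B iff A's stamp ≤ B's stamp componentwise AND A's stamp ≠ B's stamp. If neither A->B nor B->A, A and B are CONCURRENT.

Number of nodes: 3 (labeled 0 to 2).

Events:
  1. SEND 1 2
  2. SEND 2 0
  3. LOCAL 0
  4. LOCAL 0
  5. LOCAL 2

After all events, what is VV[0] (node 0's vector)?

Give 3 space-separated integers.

Answer: 3 1 2

Derivation:
Initial: VV[0]=[0, 0, 0]
Initial: VV[1]=[0, 0, 0]
Initial: VV[2]=[0, 0, 0]
Event 1: SEND 1->2: VV[1][1]++ -> VV[1]=[0, 1, 0], msg_vec=[0, 1, 0]; VV[2]=max(VV[2],msg_vec) then VV[2][2]++ -> VV[2]=[0, 1, 1]
Event 2: SEND 2->0: VV[2][2]++ -> VV[2]=[0, 1, 2], msg_vec=[0, 1, 2]; VV[0]=max(VV[0],msg_vec) then VV[0][0]++ -> VV[0]=[1, 1, 2]
Event 3: LOCAL 0: VV[0][0]++ -> VV[0]=[2, 1, 2]
Event 4: LOCAL 0: VV[0][0]++ -> VV[0]=[3, 1, 2]
Event 5: LOCAL 2: VV[2][2]++ -> VV[2]=[0, 1, 3]
Final vectors: VV[0]=[3, 1, 2]; VV[1]=[0, 1, 0]; VV[2]=[0, 1, 3]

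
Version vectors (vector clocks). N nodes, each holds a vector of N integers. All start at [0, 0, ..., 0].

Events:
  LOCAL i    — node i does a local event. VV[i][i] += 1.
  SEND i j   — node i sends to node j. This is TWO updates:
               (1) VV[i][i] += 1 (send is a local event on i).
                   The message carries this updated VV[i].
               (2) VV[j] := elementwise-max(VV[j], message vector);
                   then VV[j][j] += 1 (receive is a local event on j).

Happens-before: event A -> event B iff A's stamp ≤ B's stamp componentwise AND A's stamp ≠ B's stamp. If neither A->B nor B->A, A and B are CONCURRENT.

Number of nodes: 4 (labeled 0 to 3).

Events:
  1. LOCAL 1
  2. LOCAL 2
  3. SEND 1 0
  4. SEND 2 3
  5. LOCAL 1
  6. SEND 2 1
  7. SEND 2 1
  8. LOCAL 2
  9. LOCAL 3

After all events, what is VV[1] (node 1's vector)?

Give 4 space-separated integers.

Answer: 0 5 4 0

Derivation:
Initial: VV[0]=[0, 0, 0, 0]
Initial: VV[1]=[0, 0, 0, 0]
Initial: VV[2]=[0, 0, 0, 0]
Initial: VV[3]=[0, 0, 0, 0]
Event 1: LOCAL 1: VV[1][1]++ -> VV[1]=[0, 1, 0, 0]
Event 2: LOCAL 2: VV[2][2]++ -> VV[2]=[0, 0, 1, 0]
Event 3: SEND 1->0: VV[1][1]++ -> VV[1]=[0, 2, 0, 0], msg_vec=[0, 2, 0, 0]; VV[0]=max(VV[0],msg_vec) then VV[0][0]++ -> VV[0]=[1, 2, 0, 0]
Event 4: SEND 2->3: VV[2][2]++ -> VV[2]=[0, 0, 2, 0], msg_vec=[0, 0, 2, 0]; VV[3]=max(VV[3],msg_vec) then VV[3][3]++ -> VV[3]=[0, 0, 2, 1]
Event 5: LOCAL 1: VV[1][1]++ -> VV[1]=[0, 3, 0, 0]
Event 6: SEND 2->1: VV[2][2]++ -> VV[2]=[0, 0, 3, 0], msg_vec=[0, 0, 3, 0]; VV[1]=max(VV[1],msg_vec) then VV[1][1]++ -> VV[1]=[0, 4, 3, 0]
Event 7: SEND 2->1: VV[2][2]++ -> VV[2]=[0, 0, 4, 0], msg_vec=[0, 0, 4, 0]; VV[1]=max(VV[1],msg_vec) then VV[1][1]++ -> VV[1]=[0, 5, 4, 0]
Event 8: LOCAL 2: VV[2][2]++ -> VV[2]=[0, 0, 5, 0]
Event 9: LOCAL 3: VV[3][3]++ -> VV[3]=[0, 0, 2, 2]
Final vectors: VV[0]=[1, 2, 0, 0]; VV[1]=[0, 5, 4, 0]; VV[2]=[0, 0, 5, 0]; VV[3]=[0, 0, 2, 2]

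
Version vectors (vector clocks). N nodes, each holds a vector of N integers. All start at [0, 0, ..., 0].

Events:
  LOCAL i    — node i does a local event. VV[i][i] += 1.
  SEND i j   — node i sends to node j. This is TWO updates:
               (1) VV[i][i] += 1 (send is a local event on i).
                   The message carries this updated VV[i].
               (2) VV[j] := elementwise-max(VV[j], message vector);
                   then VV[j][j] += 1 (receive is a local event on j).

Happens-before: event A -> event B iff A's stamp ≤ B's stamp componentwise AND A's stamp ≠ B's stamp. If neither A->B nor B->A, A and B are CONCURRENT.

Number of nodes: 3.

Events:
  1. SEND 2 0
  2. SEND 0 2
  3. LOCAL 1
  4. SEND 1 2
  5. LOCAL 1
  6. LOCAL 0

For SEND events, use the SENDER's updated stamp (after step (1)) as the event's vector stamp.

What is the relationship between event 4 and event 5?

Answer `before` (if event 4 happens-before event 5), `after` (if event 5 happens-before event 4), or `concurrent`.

Answer: before

Derivation:
Initial: VV[0]=[0, 0, 0]
Initial: VV[1]=[0, 0, 0]
Initial: VV[2]=[0, 0, 0]
Event 1: SEND 2->0: VV[2][2]++ -> VV[2]=[0, 0, 1], msg_vec=[0, 0, 1]; VV[0]=max(VV[0],msg_vec) then VV[0][0]++ -> VV[0]=[1, 0, 1]
Event 2: SEND 0->2: VV[0][0]++ -> VV[0]=[2, 0, 1], msg_vec=[2, 0, 1]; VV[2]=max(VV[2],msg_vec) then VV[2][2]++ -> VV[2]=[2, 0, 2]
Event 3: LOCAL 1: VV[1][1]++ -> VV[1]=[0, 1, 0]
Event 4: SEND 1->2: VV[1][1]++ -> VV[1]=[0, 2, 0], msg_vec=[0, 2, 0]; VV[2]=max(VV[2],msg_vec) then VV[2][2]++ -> VV[2]=[2, 2, 3]
Event 5: LOCAL 1: VV[1][1]++ -> VV[1]=[0, 3, 0]
Event 6: LOCAL 0: VV[0][0]++ -> VV[0]=[3, 0, 1]
Event 4 stamp: [0, 2, 0]
Event 5 stamp: [0, 3, 0]
[0, 2, 0] <= [0, 3, 0]? True
[0, 3, 0] <= [0, 2, 0]? False
Relation: before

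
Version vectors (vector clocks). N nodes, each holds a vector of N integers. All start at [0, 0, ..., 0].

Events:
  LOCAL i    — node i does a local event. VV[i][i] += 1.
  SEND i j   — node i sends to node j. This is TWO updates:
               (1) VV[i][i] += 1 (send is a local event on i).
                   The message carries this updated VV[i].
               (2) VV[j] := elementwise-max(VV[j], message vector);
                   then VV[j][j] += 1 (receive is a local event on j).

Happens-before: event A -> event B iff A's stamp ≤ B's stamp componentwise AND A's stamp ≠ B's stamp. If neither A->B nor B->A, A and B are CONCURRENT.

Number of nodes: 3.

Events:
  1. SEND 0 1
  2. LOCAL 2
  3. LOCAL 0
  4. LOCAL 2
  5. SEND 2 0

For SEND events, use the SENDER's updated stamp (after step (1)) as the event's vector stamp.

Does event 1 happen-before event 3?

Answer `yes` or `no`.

Answer: yes

Derivation:
Initial: VV[0]=[0, 0, 0]
Initial: VV[1]=[0, 0, 0]
Initial: VV[2]=[0, 0, 0]
Event 1: SEND 0->1: VV[0][0]++ -> VV[0]=[1, 0, 0], msg_vec=[1, 0, 0]; VV[1]=max(VV[1],msg_vec) then VV[1][1]++ -> VV[1]=[1, 1, 0]
Event 2: LOCAL 2: VV[2][2]++ -> VV[2]=[0, 0, 1]
Event 3: LOCAL 0: VV[0][0]++ -> VV[0]=[2, 0, 0]
Event 4: LOCAL 2: VV[2][2]++ -> VV[2]=[0, 0, 2]
Event 5: SEND 2->0: VV[2][2]++ -> VV[2]=[0, 0, 3], msg_vec=[0, 0, 3]; VV[0]=max(VV[0],msg_vec) then VV[0][0]++ -> VV[0]=[3, 0, 3]
Event 1 stamp: [1, 0, 0]
Event 3 stamp: [2, 0, 0]
[1, 0, 0] <= [2, 0, 0]? True. Equal? False. Happens-before: True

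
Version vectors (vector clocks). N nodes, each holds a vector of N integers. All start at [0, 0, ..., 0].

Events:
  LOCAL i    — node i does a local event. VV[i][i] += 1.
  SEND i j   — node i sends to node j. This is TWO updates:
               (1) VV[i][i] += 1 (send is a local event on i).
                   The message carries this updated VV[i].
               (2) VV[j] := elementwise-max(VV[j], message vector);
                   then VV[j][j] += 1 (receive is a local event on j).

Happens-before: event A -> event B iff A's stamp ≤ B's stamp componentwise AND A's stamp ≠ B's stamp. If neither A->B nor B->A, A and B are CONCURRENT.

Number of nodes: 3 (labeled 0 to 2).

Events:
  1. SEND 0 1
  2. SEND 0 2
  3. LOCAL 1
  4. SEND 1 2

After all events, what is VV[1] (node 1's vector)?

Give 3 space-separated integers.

Answer: 1 3 0

Derivation:
Initial: VV[0]=[0, 0, 0]
Initial: VV[1]=[0, 0, 0]
Initial: VV[2]=[0, 0, 0]
Event 1: SEND 0->1: VV[0][0]++ -> VV[0]=[1, 0, 0], msg_vec=[1, 0, 0]; VV[1]=max(VV[1],msg_vec) then VV[1][1]++ -> VV[1]=[1, 1, 0]
Event 2: SEND 0->2: VV[0][0]++ -> VV[0]=[2, 0, 0], msg_vec=[2, 0, 0]; VV[2]=max(VV[2],msg_vec) then VV[2][2]++ -> VV[2]=[2, 0, 1]
Event 3: LOCAL 1: VV[1][1]++ -> VV[1]=[1, 2, 0]
Event 4: SEND 1->2: VV[1][1]++ -> VV[1]=[1, 3, 0], msg_vec=[1, 3, 0]; VV[2]=max(VV[2],msg_vec) then VV[2][2]++ -> VV[2]=[2, 3, 2]
Final vectors: VV[0]=[2, 0, 0]; VV[1]=[1, 3, 0]; VV[2]=[2, 3, 2]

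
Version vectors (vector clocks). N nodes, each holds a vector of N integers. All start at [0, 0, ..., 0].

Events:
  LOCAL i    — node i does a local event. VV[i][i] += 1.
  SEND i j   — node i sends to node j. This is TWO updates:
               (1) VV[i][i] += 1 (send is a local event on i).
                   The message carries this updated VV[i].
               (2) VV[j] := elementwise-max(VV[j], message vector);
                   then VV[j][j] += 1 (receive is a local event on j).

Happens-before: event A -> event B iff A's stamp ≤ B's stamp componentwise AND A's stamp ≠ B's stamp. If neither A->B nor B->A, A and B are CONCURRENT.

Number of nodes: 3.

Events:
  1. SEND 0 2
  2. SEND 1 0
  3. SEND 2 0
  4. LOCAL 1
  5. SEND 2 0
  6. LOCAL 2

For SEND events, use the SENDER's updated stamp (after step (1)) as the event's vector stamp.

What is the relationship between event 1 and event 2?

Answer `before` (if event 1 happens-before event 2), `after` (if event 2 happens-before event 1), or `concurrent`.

Answer: concurrent

Derivation:
Initial: VV[0]=[0, 0, 0]
Initial: VV[1]=[0, 0, 0]
Initial: VV[2]=[0, 0, 0]
Event 1: SEND 0->2: VV[0][0]++ -> VV[0]=[1, 0, 0], msg_vec=[1, 0, 0]; VV[2]=max(VV[2],msg_vec) then VV[2][2]++ -> VV[2]=[1, 0, 1]
Event 2: SEND 1->0: VV[1][1]++ -> VV[1]=[0, 1, 0], msg_vec=[0, 1, 0]; VV[0]=max(VV[0],msg_vec) then VV[0][0]++ -> VV[0]=[2, 1, 0]
Event 3: SEND 2->0: VV[2][2]++ -> VV[2]=[1, 0, 2], msg_vec=[1, 0, 2]; VV[0]=max(VV[0],msg_vec) then VV[0][0]++ -> VV[0]=[3, 1, 2]
Event 4: LOCAL 1: VV[1][1]++ -> VV[1]=[0, 2, 0]
Event 5: SEND 2->0: VV[2][2]++ -> VV[2]=[1, 0, 3], msg_vec=[1, 0, 3]; VV[0]=max(VV[0],msg_vec) then VV[0][0]++ -> VV[0]=[4, 1, 3]
Event 6: LOCAL 2: VV[2][2]++ -> VV[2]=[1, 0, 4]
Event 1 stamp: [1, 0, 0]
Event 2 stamp: [0, 1, 0]
[1, 0, 0] <= [0, 1, 0]? False
[0, 1, 0] <= [1, 0, 0]? False
Relation: concurrent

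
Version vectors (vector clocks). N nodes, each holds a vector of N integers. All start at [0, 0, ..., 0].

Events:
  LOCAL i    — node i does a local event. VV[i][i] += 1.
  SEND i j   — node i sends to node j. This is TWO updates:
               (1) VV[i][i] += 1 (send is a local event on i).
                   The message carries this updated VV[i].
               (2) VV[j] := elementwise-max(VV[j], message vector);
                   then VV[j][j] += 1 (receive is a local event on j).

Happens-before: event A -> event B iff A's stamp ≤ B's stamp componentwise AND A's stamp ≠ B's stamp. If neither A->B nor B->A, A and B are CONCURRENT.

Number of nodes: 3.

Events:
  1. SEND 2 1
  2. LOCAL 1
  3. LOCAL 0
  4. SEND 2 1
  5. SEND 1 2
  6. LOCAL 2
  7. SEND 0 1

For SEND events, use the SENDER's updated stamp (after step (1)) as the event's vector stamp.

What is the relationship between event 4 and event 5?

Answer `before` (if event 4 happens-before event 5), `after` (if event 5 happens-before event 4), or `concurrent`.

Answer: before

Derivation:
Initial: VV[0]=[0, 0, 0]
Initial: VV[1]=[0, 0, 0]
Initial: VV[2]=[0, 0, 0]
Event 1: SEND 2->1: VV[2][2]++ -> VV[2]=[0, 0, 1], msg_vec=[0, 0, 1]; VV[1]=max(VV[1],msg_vec) then VV[1][1]++ -> VV[1]=[0, 1, 1]
Event 2: LOCAL 1: VV[1][1]++ -> VV[1]=[0, 2, 1]
Event 3: LOCAL 0: VV[0][0]++ -> VV[0]=[1, 0, 0]
Event 4: SEND 2->1: VV[2][2]++ -> VV[2]=[0, 0, 2], msg_vec=[0, 0, 2]; VV[1]=max(VV[1],msg_vec) then VV[1][1]++ -> VV[1]=[0, 3, 2]
Event 5: SEND 1->2: VV[1][1]++ -> VV[1]=[0, 4, 2], msg_vec=[0, 4, 2]; VV[2]=max(VV[2],msg_vec) then VV[2][2]++ -> VV[2]=[0, 4, 3]
Event 6: LOCAL 2: VV[2][2]++ -> VV[2]=[0, 4, 4]
Event 7: SEND 0->1: VV[0][0]++ -> VV[0]=[2, 0, 0], msg_vec=[2, 0, 0]; VV[1]=max(VV[1],msg_vec) then VV[1][1]++ -> VV[1]=[2, 5, 2]
Event 4 stamp: [0, 0, 2]
Event 5 stamp: [0, 4, 2]
[0, 0, 2] <= [0, 4, 2]? True
[0, 4, 2] <= [0, 0, 2]? False
Relation: before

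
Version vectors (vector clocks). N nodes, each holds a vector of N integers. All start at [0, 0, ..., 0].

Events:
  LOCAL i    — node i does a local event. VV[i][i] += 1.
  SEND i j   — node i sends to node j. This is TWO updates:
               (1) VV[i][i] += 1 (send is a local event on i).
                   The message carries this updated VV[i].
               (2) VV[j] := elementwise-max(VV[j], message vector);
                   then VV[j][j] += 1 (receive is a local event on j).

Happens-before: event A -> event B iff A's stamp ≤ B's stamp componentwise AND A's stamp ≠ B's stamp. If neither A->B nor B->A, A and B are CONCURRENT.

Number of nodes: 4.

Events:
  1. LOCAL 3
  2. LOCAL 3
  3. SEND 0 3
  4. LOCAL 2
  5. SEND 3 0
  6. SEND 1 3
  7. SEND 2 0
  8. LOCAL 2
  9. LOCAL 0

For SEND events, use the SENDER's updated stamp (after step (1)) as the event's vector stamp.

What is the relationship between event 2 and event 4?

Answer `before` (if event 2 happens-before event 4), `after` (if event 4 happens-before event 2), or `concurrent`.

Answer: concurrent

Derivation:
Initial: VV[0]=[0, 0, 0, 0]
Initial: VV[1]=[0, 0, 0, 0]
Initial: VV[2]=[0, 0, 0, 0]
Initial: VV[3]=[0, 0, 0, 0]
Event 1: LOCAL 3: VV[3][3]++ -> VV[3]=[0, 0, 0, 1]
Event 2: LOCAL 3: VV[3][3]++ -> VV[3]=[0, 0, 0, 2]
Event 3: SEND 0->3: VV[0][0]++ -> VV[0]=[1, 0, 0, 0], msg_vec=[1, 0, 0, 0]; VV[3]=max(VV[3],msg_vec) then VV[3][3]++ -> VV[3]=[1, 0, 0, 3]
Event 4: LOCAL 2: VV[2][2]++ -> VV[2]=[0, 0, 1, 0]
Event 5: SEND 3->0: VV[3][3]++ -> VV[3]=[1, 0, 0, 4], msg_vec=[1, 0, 0, 4]; VV[0]=max(VV[0],msg_vec) then VV[0][0]++ -> VV[0]=[2, 0, 0, 4]
Event 6: SEND 1->3: VV[1][1]++ -> VV[1]=[0, 1, 0, 0], msg_vec=[0, 1, 0, 0]; VV[3]=max(VV[3],msg_vec) then VV[3][3]++ -> VV[3]=[1, 1, 0, 5]
Event 7: SEND 2->0: VV[2][2]++ -> VV[2]=[0, 0, 2, 0], msg_vec=[0, 0, 2, 0]; VV[0]=max(VV[0],msg_vec) then VV[0][0]++ -> VV[0]=[3, 0, 2, 4]
Event 8: LOCAL 2: VV[2][2]++ -> VV[2]=[0, 0, 3, 0]
Event 9: LOCAL 0: VV[0][0]++ -> VV[0]=[4, 0, 2, 4]
Event 2 stamp: [0, 0, 0, 2]
Event 4 stamp: [0, 0, 1, 0]
[0, 0, 0, 2] <= [0, 0, 1, 0]? False
[0, 0, 1, 0] <= [0, 0, 0, 2]? False
Relation: concurrent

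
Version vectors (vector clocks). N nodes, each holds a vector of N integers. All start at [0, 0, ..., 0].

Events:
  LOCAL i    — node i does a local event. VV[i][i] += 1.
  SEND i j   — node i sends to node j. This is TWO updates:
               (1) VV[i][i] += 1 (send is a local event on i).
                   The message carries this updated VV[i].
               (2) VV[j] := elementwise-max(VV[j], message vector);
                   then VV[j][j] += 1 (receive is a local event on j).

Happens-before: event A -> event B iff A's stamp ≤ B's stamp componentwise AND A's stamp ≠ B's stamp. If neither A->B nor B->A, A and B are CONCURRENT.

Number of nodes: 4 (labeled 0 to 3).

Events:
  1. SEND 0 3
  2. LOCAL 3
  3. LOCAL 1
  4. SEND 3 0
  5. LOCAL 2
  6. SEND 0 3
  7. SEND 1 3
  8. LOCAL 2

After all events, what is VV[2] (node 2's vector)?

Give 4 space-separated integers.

Answer: 0 0 2 0

Derivation:
Initial: VV[0]=[0, 0, 0, 0]
Initial: VV[1]=[0, 0, 0, 0]
Initial: VV[2]=[0, 0, 0, 0]
Initial: VV[3]=[0, 0, 0, 0]
Event 1: SEND 0->3: VV[0][0]++ -> VV[0]=[1, 0, 0, 0], msg_vec=[1, 0, 0, 0]; VV[3]=max(VV[3],msg_vec) then VV[3][3]++ -> VV[3]=[1, 0, 0, 1]
Event 2: LOCAL 3: VV[3][3]++ -> VV[3]=[1, 0, 0, 2]
Event 3: LOCAL 1: VV[1][1]++ -> VV[1]=[0, 1, 0, 0]
Event 4: SEND 3->0: VV[3][3]++ -> VV[3]=[1, 0, 0, 3], msg_vec=[1, 0, 0, 3]; VV[0]=max(VV[0],msg_vec) then VV[0][0]++ -> VV[0]=[2, 0, 0, 3]
Event 5: LOCAL 2: VV[2][2]++ -> VV[2]=[0, 0, 1, 0]
Event 6: SEND 0->3: VV[0][0]++ -> VV[0]=[3, 0, 0, 3], msg_vec=[3, 0, 0, 3]; VV[3]=max(VV[3],msg_vec) then VV[3][3]++ -> VV[3]=[3, 0, 0, 4]
Event 7: SEND 1->3: VV[1][1]++ -> VV[1]=[0, 2, 0, 0], msg_vec=[0, 2, 0, 0]; VV[3]=max(VV[3],msg_vec) then VV[3][3]++ -> VV[3]=[3, 2, 0, 5]
Event 8: LOCAL 2: VV[2][2]++ -> VV[2]=[0, 0, 2, 0]
Final vectors: VV[0]=[3, 0, 0, 3]; VV[1]=[0, 2, 0, 0]; VV[2]=[0, 0, 2, 0]; VV[3]=[3, 2, 0, 5]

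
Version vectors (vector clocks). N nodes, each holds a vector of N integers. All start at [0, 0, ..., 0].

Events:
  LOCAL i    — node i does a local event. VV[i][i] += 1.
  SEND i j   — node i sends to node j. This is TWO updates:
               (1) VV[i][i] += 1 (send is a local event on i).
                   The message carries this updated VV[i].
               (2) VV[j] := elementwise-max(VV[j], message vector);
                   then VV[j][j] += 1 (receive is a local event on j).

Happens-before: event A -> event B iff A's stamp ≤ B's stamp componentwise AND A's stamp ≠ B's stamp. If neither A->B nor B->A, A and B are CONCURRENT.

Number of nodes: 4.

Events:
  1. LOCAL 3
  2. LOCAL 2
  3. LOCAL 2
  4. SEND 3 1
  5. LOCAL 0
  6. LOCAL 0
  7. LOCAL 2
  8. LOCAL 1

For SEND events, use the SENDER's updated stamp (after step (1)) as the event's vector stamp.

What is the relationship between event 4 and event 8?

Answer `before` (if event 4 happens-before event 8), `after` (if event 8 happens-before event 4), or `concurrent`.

Answer: before

Derivation:
Initial: VV[0]=[0, 0, 0, 0]
Initial: VV[1]=[0, 0, 0, 0]
Initial: VV[2]=[0, 0, 0, 0]
Initial: VV[3]=[0, 0, 0, 0]
Event 1: LOCAL 3: VV[3][3]++ -> VV[3]=[0, 0, 0, 1]
Event 2: LOCAL 2: VV[2][2]++ -> VV[2]=[0, 0, 1, 0]
Event 3: LOCAL 2: VV[2][2]++ -> VV[2]=[0, 0, 2, 0]
Event 4: SEND 3->1: VV[3][3]++ -> VV[3]=[0, 0, 0, 2], msg_vec=[0, 0, 0, 2]; VV[1]=max(VV[1],msg_vec) then VV[1][1]++ -> VV[1]=[0, 1, 0, 2]
Event 5: LOCAL 0: VV[0][0]++ -> VV[0]=[1, 0, 0, 0]
Event 6: LOCAL 0: VV[0][0]++ -> VV[0]=[2, 0, 0, 0]
Event 7: LOCAL 2: VV[2][2]++ -> VV[2]=[0, 0, 3, 0]
Event 8: LOCAL 1: VV[1][1]++ -> VV[1]=[0, 2, 0, 2]
Event 4 stamp: [0, 0, 0, 2]
Event 8 stamp: [0, 2, 0, 2]
[0, 0, 0, 2] <= [0, 2, 0, 2]? True
[0, 2, 0, 2] <= [0, 0, 0, 2]? False
Relation: before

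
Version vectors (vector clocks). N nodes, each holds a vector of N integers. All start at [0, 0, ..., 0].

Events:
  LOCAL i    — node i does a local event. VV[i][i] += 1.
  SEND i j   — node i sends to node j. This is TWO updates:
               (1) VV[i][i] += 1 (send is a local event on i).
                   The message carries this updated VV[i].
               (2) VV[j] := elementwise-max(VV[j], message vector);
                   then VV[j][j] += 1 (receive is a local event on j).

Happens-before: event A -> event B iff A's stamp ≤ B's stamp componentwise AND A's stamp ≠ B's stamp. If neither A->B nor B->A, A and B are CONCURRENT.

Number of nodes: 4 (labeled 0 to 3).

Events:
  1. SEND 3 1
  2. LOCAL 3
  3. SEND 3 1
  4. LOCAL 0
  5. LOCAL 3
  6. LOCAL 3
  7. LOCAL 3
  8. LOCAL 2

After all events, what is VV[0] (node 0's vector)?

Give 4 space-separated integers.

Initial: VV[0]=[0, 0, 0, 0]
Initial: VV[1]=[0, 0, 0, 0]
Initial: VV[2]=[0, 0, 0, 0]
Initial: VV[3]=[0, 0, 0, 0]
Event 1: SEND 3->1: VV[3][3]++ -> VV[3]=[0, 0, 0, 1], msg_vec=[0, 0, 0, 1]; VV[1]=max(VV[1],msg_vec) then VV[1][1]++ -> VV[1]=[0, 1, 0, 1]
Event 2: LOCAL 3: VV[3][3]++ -> VV[3]=[0, 0, 0, 2]
Event 3: SEND 3->1: VV[3][3]++ -> VV[3]=[0, 0, 0, 3], msg_vec=[0, 0, 0, 3]; VV[1]=max(VV[1],msg_vec) then VV[1][1]++ -> VV[1]=[0, 2, 0, 3]
Event 4: LOCAL 0: VV[0][0]++ -> VV[0]=[1, 0, 0, 0]
Event 5: LOCAL 3: VV[3][3]++ -> VV[3]=[0, 0, 0, 4]
Event 6: LOCAL 3: VV[3][3]++ -> VV[3]=[0, 0, 0, 5]
Event 7: LOCAL 3: VV[3][3]++ -> VV[3]=[0, 0, 0, 6]
Event 8: LOCAL 2: VV[2][2]++ -> VV[2]=[0, 0, 1, 0]
Final vectors: VV[0]=[1, 0, 0, 0]; VV[1]=[0, 2, 0, 3]; VV[2]=[0, 0, 1, 0]; VV[3]=[0, 0, 0, 6]

Answer: 1 0 0 0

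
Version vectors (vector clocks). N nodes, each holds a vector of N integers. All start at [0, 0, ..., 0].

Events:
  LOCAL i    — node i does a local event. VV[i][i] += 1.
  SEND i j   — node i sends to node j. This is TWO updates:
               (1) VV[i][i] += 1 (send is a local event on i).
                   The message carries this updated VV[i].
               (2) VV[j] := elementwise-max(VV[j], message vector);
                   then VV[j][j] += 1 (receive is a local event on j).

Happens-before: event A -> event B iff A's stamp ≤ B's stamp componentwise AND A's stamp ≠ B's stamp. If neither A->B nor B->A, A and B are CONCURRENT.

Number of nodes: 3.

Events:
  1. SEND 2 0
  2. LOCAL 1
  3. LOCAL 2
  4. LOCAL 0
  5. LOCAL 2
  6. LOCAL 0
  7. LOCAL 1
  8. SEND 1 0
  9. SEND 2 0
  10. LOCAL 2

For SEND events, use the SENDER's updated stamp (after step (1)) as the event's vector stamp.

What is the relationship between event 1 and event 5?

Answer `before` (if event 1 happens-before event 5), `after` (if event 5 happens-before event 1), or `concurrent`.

Initial: VV[0]=[0, 0, 0]
Initial: VV[1]=[0, 0, 0]
Initial: VV[2]=[0, 0, 0]
Event 1: SEND 2->0: VV[2][2]++ -> VV[2]=[0, 0, 1], msg_vec=[0, 0, 1]; VV[0]=max(VV[0],msg_vec) then VV[0][0]++ -> VV[0]=[1, 0, 1]
Event 2: LOCAL 1: VV[1][1]++ -> VV[1]=[0, 1, 0]
Event 3: LOCAL 2: VV[2][2]++ -> VV[2]=[0, 0, 2]
Event 4: LOCAL 0: VV[0][0]++ -> VV[0]=[2, 0, 1]
Event 5: LOCAL 2: VV[2][2]++ -> VV[2]=[0, 0, 3]
Event 6: LOCAL 0: VV[0][0]++ -> VV[0]=[3, 0, 1]
Event 7: LOCAL 1: VV[1][1]++ -> VV[1]=[0, 2, 0]
Event 8: SEND 1->0: VV[1][1]++ -> VV[1]=[0, 3, 0], msg_vec=[0, 3, 0]; VV[0]=max(VV[0],msg_vec) then VV[0][0]++ -> VV[0]=[4, 3, 1]
Event 9: SEND 2->0: VV[2][2]++ -> VV[2]=[0, 0, 4], msg_vec=[0, 0, 4]; VV[0]=max(VV[0],msg_vec) then VV[0][0]++ -> VV[0]=[5, 3, 4]
Event 10: LOCAL 2: VV[2][2]++ -> VV[2]=[0, 0, 5]
Event 1 stamp: [0, 0, 1]
Event 5 stamp: [0, 0, 3]
[0, 0, 1] <= [0, 0, 3]? True
[0, 0, 3] <= [0, 0, 1]? False
Relation: before

Answer: before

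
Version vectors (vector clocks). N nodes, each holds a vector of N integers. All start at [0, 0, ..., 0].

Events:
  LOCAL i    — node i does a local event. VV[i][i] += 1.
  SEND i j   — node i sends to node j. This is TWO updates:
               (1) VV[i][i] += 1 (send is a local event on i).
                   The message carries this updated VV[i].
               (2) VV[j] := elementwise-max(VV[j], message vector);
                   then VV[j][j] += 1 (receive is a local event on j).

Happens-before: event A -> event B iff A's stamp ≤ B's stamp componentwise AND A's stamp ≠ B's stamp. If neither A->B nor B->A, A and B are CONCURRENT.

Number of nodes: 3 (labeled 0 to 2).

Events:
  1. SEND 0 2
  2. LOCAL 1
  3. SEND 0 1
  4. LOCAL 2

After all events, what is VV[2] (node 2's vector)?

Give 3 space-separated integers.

Initial: VV[0]=[0, 0, 0]
Initial: VV[1]=[0, 0, 0]
Initial: VV[2]=[0, 0, 0]
Event 1: SEND 0->2: VV[0][0]++ -> VV[0]=[1, 0, 0], msg_vec=[1, 0, 0]; VV[2]=max(VV[2],msg_vec) then VV[2][2]++ -> VV[2]=[1, 0, 1]
Event 2: LOCAL 1: VV[1][1]++ -> VV[1]=[0, 1, 0]
Event 3: SEND 0->1: VV[0][0]++ -> VV[0]=[2, 0, 0], msg_vec=[2, 0, 0]; VV[1]=max(VV[1],msg_vec) then VV[1][1]++ -> VV[1]=[2, 2, 0]
Event 4: LOCAL 2: VV[2][2]++ -> VV[2]=[1, 0, 2]
Final vectors: VV[0]=[2, 0, 0]; VV[1]=[2, 2, 0]; VV[2]=[1, 0, 2]

Answer: 1 0 2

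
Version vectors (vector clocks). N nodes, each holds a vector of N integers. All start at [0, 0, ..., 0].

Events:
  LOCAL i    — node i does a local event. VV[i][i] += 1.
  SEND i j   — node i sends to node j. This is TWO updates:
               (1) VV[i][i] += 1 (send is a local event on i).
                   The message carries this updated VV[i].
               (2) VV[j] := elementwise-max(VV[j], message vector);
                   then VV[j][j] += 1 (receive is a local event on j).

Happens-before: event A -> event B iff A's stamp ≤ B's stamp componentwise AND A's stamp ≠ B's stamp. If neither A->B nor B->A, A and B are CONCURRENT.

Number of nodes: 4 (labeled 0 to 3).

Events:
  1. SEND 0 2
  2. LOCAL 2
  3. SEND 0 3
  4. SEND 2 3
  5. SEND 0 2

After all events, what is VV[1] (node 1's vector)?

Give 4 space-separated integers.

Initial: VV[0]=[0, 0, 0, 0]
Initial: VV[1]=[0, 0, 0, 0]
Initial: VV[2]=[0, 0, 0, 0]
Initial: VV[3]=[0, 0, 0, 0]
Event 1: SEND 0->2: VV[0][0]++ -> VV[0]=[1, 0, 0, 0], msg_vec=[1, 0, 0, 0]; VV[2]=max(VV[2],msg_vec) then VV[2][2]++ -> VV[2]=[1, 0, 1, 0]
Event 2: LOCAL 2: VV[2][2]++ -> VV[2]=[1, 0, 2, 0]
Event 3: SEND 0->3: VV[0][0]++ -> VV[0]=[2, 0, 0, 0], msg_vec=[2, 0, 0, 0]; VV[3]=max(VV[3],msg_vec) then VV[3][3]++ -> VV[3]=[2, 0, 0, 1]
Event 4: SEND 2->3: VV[2][2]++ -> VV[2]=[1, 0, 3, 0], msg_vec=[1, 0, 3, 0]; VV[3]=max(VV[3],msg_vec) then VV[3][3]++ -> VV[3]=[2, 0, 3, 2]
Event 5: SEND 0->2: VV[0][0]++ -> VV[0]=[3, 0, 0, 0], msg_vec=[3, 0, 0, 0]; VV[2]=max(VV[2],msg_vec) then VV[2][2]++ -> VV[2]=[3, 0, 4, 0]
Final vectors: VV[0]=[3, 0, 0, 0]; VV[1]=[0, 0, 0, 0]; VV[2]=[3, 0, 4, 0]; VV[3]=[2, 0, 3, 2]

Answer: 0 0 0 0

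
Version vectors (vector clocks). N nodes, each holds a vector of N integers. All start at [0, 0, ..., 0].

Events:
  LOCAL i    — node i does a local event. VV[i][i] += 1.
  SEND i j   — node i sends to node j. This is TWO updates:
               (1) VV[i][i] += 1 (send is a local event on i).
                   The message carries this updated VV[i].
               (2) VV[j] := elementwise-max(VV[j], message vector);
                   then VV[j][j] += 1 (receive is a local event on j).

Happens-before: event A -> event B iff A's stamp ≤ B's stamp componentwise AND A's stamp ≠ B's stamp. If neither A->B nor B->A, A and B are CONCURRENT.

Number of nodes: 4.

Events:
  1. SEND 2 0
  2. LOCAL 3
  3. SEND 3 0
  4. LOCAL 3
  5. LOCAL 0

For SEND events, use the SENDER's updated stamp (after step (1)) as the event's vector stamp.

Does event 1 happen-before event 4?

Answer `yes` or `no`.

Initial: VV[0]=[0, 0, 0, 0]
Initial: VV[1]=[0, 0, 0, 0]
Initial: VV[2]=[0, 0, 0, 0]
Initial: VV[3]=[0, 0, 0, 0]
Event 1: SEND 2->0: VV[2][2]++ -> VV[2]=[0, 0, 1, 0], msg_vec=[0, 0, 1, 0]; VV[0]=max(VV[0],msg_vec) then VV[0][0]++ -> VV[0]=[1, 0, 1, 0]
Event 2: LOCAL 3: VV[3][3]++ -> VV[3]=[0, 0, 0, 1]
Event 3: SEND 3->0: VV[3][3]++ -> VV[3]=[0, 0, 0, 2], msg_vec=[0, 0, 0, 2]; VV[0]=max(VV[0],msg_vec) then VV[0][0]++ -> VV[0]=[2, 0, 1, 2]
Event 4: LOCAL 3: VV[3][3]++ -> VV[3]=[0, 0, 0, 3]
Event 5: LOCAL 0: VV[0][0]++ -> VV[0]=[3, 0, 1, 2]
Event 1 stamp: [0, 0, 1, 0]
Event 4 stamp: [0, 0, 0, 3]
[0, 0, 1, 0] <= [0, 0, 0, 3]? False. Equal? False. Happens-before: False

Answer: no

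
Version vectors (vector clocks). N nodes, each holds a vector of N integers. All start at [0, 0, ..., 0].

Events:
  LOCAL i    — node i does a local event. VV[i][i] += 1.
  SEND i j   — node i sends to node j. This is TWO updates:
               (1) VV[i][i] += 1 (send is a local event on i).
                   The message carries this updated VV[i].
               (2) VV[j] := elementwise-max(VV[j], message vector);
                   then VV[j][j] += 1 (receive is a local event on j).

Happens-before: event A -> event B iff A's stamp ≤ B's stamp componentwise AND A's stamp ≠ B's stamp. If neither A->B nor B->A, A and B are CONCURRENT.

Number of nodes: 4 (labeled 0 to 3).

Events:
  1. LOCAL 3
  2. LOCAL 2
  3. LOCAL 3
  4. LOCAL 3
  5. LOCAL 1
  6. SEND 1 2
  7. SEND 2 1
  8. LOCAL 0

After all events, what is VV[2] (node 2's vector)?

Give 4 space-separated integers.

Initial: VV[0]=[0, 0, 0, 0]
Initial: VV[1]=[0, 0, 0, 0]
Initial: VV[2]=[0, 0, 0, 0]
Initial: VV[3]=[0, 0, 0, 0]
Event 1: LOCAL 3: VV[3][3]++ -> VV[3]=[0, 0, 0, 1]
Event 2: LOCAL 2: VV[2][2]++ -> VV[2]=[0, 0, 1, 0]
Event 3: LOCAL 3: VV[3][3]++ -> VV[3]=[0, 0, 0, 2]
Event 4: LOCAL 3: VV[3][3]++ -> VV[3]=[0, 0, 0, 3]
Event 5: LOCAL 1: VV[1][1]++ -> VV[1]=[0, 1, 0, 0]
Event 6: SEND 1->2: VV[1][1]++ -> VV[1]=[0, 2, 0, 0], msg_vec=[0, 2, 0, 0]; VV[2]=max(VV[2],msg_vec) then VV[2][2]++ -> VV[2]=[0, 2, 2, 0]
Event 7: SEND 2->1: VV[2][2]++ -> VV[2]=[0, 2, 3, 0], msg_vec=[0, 2, 3, 0]; VV[1]=max(VV[1],msg_vec) then VV[1][1]++ -> VV[1]=[0, 3, 3, 0]
Event 8: LOCAL 0: VV[0][0]++ -> VV[0]=[1, 0, 0, 0]
Final vectors: VV[0]=[1, 0, 0, 0]; VV[1]=[0, 3, 3, 0]; VV[2]=[0, 2, 3, 0]; VV[3]=[0, 0, 0, 3]

Answer: 0 2 3 0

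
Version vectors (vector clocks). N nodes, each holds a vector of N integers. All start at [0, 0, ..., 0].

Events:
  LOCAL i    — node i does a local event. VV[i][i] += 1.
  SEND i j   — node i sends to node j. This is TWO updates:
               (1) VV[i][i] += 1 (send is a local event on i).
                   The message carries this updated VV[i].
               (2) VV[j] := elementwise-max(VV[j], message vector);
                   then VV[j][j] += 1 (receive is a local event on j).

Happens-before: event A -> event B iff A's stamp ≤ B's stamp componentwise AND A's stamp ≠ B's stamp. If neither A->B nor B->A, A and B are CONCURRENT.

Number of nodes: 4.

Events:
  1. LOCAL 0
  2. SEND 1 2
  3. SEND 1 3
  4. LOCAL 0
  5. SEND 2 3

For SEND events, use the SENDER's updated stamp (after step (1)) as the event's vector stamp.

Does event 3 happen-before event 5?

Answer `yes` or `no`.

Initial: VV[0]=[0, 0, 0, 0]
Initial: VV[1]=[0, 0, 0, 0]
Initial: VV[2]=[0, 0, 0, 0]
Initial: VV[3]=[0, 0, 0, 0]
Event 1: LOCAL 0: VV[0][0]++ -> VV[0]=[1, 0, 0, 0]
Event 2: SEND 1->2: VV[1][1]++ -> VV[1]=[0, 1, 0, 0], msg_vec=[0, 1, 0, 0]; VV[2]=max(VV[2],msg_vec) then VV[2][2]++ -> VV[2]=[0, 1, 1, 0]
Event 3: SEND 1->3: VV[1][1]++ -> VV[1]=[0, 2, 0, 0], msg_vec=[0, 2, 0, 0]; VV[3]=max(VV[3],msg_vec) then VV[3][3]++ -> VV[3]=[0, 2, 0, 1]
Event 4: LOCAL 0: VV[0][0]++ -> VV[0]=[2, 0, 0, 0]
Event 5: SEND 2->3: VV[2][2]++ -> VV[2]=[0, 1, 2, 0], msg_vec=[0, 1, 2, 0]; VV[3]=max(VV[3],msg_vec) then VV[3][3]++ -> VV[3]=[0, 2, 2, 2]
Event 3 stamp: [0, 2, 0, 0]
Event 5 stamp: [0, 1, 2, 0]
[0, 2, 0, 0] <= [0, 1, 2, 0]? False. Equal? False. Happens-before: False

Answer: no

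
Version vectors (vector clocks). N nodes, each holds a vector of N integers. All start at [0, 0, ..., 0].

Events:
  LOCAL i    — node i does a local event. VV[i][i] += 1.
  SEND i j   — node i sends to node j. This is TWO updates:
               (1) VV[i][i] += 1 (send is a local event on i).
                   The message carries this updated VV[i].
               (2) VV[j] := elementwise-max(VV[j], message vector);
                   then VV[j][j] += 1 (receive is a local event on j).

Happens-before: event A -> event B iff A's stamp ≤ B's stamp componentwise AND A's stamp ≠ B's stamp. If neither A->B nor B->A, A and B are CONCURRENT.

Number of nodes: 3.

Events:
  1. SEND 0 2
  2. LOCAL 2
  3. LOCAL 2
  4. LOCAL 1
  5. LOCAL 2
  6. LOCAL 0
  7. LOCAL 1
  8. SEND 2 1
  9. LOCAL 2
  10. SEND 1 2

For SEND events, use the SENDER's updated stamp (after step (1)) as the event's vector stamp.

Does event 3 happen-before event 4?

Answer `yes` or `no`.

Answer: no

Derivation:
Initial: VV[0]=[0, 0, 0]
Initial: VV[1]=[0, 0, 0]
Initial: VV[2]=[0, 0, 0]
Event 1: SEND 0->2: VV[0][0]++ -> VV[0]=[1, 0, 0], msg_vec=[1, 0, 0]; VV[2]=max(VV[2],msg_vec) then VV[2][2]++ -> VV[2]=[1, 0, 1]
Event 2: LOCAL 2: VV[2][2]++ -> VV[2]=[1, 0, 2]
Event 3: LOCAL 2: VV[2][2]++ -> VV[2]=[1, 0, 3]
Event 4: LOCAL 1: VV[1][1]++ -> VV[1]=[0, 1, 0]
Event 5: LOCAL 2: VV[2][2]++ -> VV[2]=[1, 0, 4]
Event 6: LOCAL 0: VV[0][0]++ -> VV[0]=[2, 0, 0]
Event 7: LOCAL 1: VV[1][1]++ -> VV[1]=[0, 2, 0]
Event 8: SEND 2->1: VV[2][2]++ -> VV[2]=[1, 0, 5], msg_vec=[1, 0, 5]; VV[1]=max(VV[1],msg_vec) then VV[1][1]++ -> VV[1]=[1, 3, 5]
Event 9: LOCAL 2: VV[2][2]++ -> VV[2]=[1, 0, 6]
Event 10: SEND 1->2: VV[1][1]++ -> VV[1]=[1, 4, 5], msg_vec=[1, 4, 5]; VV[2]=max(VV[2],msg_vec) then VV[2][2]++ -> VV[2]=[1, 4, 7]
Event 3 stamp: [1, 0, 3]
Event 4 stamp: [0, 1, 0]
[1, 0, 3] <= [0, 1, 0]? False. Equal? False. Happens-before: False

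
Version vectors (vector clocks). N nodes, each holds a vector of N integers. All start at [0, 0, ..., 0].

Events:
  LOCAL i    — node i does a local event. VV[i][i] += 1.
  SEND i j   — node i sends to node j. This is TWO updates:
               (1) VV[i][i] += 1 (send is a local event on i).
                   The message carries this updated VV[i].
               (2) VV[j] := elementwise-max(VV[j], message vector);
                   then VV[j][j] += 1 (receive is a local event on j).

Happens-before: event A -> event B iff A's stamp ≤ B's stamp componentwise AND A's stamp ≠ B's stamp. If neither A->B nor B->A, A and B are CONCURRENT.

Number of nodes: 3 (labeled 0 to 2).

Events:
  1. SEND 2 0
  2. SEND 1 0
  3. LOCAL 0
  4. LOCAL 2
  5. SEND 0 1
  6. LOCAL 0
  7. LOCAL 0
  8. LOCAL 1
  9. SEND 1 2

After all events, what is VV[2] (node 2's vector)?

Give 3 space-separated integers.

Answer: 4 4 3

Derivation:
Initial: VV[0]=[0, 0, 0]
Initial: VV[1]=[0, 0, 0]
Initial: VV[2]=[0, 0, 0]
Event 1: SEND 2->0: VV[2][2]++ -> VV[2]=[0, 0, 1], msg_vec=[0, 0, 1]; VV[0]=max(VV[0],msg_vec) then VV[0][0]++ -> VV[0]=[1, 0, 1]
Event 2: SEND 1->0: VV[1][1]++ -> VV[1]=[0, 1, 0], msg_vec=[0, 1, 0]; VV[0]=max(VV[0],msg_vec) then VV[0][0]++ -> VV[0]=[2, 1, 1]
Event 3: LOCAL 0: VV[0][0]++ -> VV[0]=[3, 1, 1]
Event 4: LOCAL 2: VV[2][2]++ -> VV[2]=[0, 0, 2]
Event 5: SEND 0->1: VV[0][0]++ -> VV[0]=[4, 1, 1], msg_vec=[4, 1, 1]; VV[1]=max(VV[1],msg_vec) then VV[1][1]++ -> VV[1]=[4, 2, 1]
Event 6: LOCAL 0: VV[0][0]++ -> VV[0]=[5, 1, 1]
Event 7: LOCAL 0: VV[0][0]++ -> VV[0]=[6, 1, 1]
Event 8: LOCAL 1: VV[1][1]++ -> VV[1]=[4, 3, 1]
Event 9: SEND 1->2: VV[1][1]++ -> VV[1]=[4, 4, 1], msg_vec=[4, 4, 1]; VV[2]=max(VV[2],msg_vec) then VV[2][2]++ -> VV[2]=[4, 4, 3]
Final vectors: VV[0]=[6, 1, 1]; VV[1]=[4, 4, 1]; VV[2]=[4, 4, 3]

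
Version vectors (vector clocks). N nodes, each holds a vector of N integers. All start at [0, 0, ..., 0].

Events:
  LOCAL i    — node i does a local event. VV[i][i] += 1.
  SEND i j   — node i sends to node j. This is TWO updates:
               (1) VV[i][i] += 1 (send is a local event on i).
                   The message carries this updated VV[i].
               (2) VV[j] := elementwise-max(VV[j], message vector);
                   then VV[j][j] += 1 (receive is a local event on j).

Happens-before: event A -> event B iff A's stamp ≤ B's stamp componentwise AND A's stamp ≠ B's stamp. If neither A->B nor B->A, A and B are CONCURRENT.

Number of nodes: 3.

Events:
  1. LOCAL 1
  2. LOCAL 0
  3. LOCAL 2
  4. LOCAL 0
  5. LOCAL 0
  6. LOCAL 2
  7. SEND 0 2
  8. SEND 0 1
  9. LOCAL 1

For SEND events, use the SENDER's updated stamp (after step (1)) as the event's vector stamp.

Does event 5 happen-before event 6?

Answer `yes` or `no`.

Initial: VV[0]=[0, 0, 0]
Initial: VV[1]=[0, 0, 0]
Initial: VV[2]=[0, 0, 0]
Event 1: LOCAL 1: VV[1][1]++ -> VV[1]=[0, 1, 0]
Event 2: LOCAL 0: VV[0][0]++ -> VV[0]=[1, 0, 0]
Event 3: LOCAL 2: VV[2][2]++ -> VV[2]=[0, 0, 1]
Event 4: LOCAL 0: VV[0][0]++ -> VV[0]=[2, 0, 0]
Event 5: LOCAL 0: VV[0][0]++ -> VV[0]=[3, 0, 0]
Event 6: LOCAL 2: VV[2][2]++ -> VV[2]=[0, 0, 2]
Event 7: SEND 0->2: VV[0][0]++ -> VV[0]=[4, 0, 0], msg_vec=[4, 0, 0]; VV[2]=max(VV[2],msg_vec) then VV[2][2]++ -> VV[2]=[4, 0, 3]
Event 8: SEND 0->1: VV[0][0]++ -> VV[0]=[5, 0, 0], msg_vec=[5, 0, 0]; VV[1]=max(VV[1],msg_vec) then VV[1][1]++ -> VV[1]=[5, 2, 0]
Event 9: LOCAL 1: VV[1][1]++ -> VV[1]=[5, 3, 0]
Event 5 stamp: [3, 0, 0]
Event 6 stamp: [0, 0, 2]
[3, 0, 0] <= [0, 0, 2]? False. Equal? False. Happens-before: False

Answer: no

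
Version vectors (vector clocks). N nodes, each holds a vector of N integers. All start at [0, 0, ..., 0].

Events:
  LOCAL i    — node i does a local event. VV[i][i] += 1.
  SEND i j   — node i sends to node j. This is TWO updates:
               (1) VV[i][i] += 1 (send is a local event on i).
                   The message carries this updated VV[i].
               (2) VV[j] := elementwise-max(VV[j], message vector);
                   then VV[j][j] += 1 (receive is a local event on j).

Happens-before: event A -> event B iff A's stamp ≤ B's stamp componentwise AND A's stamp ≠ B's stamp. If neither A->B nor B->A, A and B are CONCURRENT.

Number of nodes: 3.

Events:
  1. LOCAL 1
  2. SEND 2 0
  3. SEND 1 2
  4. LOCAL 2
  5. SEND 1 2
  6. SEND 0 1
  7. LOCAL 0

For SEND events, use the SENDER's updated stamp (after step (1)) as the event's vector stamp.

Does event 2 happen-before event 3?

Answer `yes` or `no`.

Answer: no

Derivation:
Initial: VV[0]=[0, 0, 0]
Initial: VV[1]=[0, 0, 0]
Initial: VV[2]=[0, 0, 0]
Event 1: LOCAL 1: VV[1][1]++ -> VV[1]=[0, 1, 0]
Event 2: SEND 2->0: VV[2][2]++ -> VV[2]=[0, 0, 1], msg_vec=[0, 0, 1]; VV[0]=max(VV[0],msg_vec) then VV[0][0]++ -> VV[0]=[1, 0, 1]
Event 3: SEND 1->2: VV[1][1]++ -> VV[1]=[0, 2, 0], msg_vec=[0, 2, 0]; VV[2]=max(VV[2],msg_vec) then VV[2][2]++ -> VV[2]=[0, 2, 2]
Event 4: LOCAL 2: VV[2][2]++ -> VV[2]=[0, 2, 3]
Event 5: SEND 1->2: VV[1][1]++ -> VV[1]=[0, 3, 0], msg_vec=[0, 3, 0]; VV[2]=max(VV[2],msg_vec) then VV[2][2]++ -> VV[2]=[0, 3, 4]
Event 6: SEND 0->1: VV[0][0]++ -> VV[0]=[2, 0, 1], msg_vec=[2, 0, 1]; VV[1]=max(VV[1],msg_vec) then VV[1][1]++ -> VV[1]=[2, 4, 1]
Event 7: LOCAL 0: VV[0][0]++ -> VV[0]=[3, 0, 1]
Event 2 stamp: [0, 0, 1]
Event 3 stamp: [0, 2, 0]
[0, 0, 1] <= [0, 2, 0]? False. Equal? False. Happens-before: False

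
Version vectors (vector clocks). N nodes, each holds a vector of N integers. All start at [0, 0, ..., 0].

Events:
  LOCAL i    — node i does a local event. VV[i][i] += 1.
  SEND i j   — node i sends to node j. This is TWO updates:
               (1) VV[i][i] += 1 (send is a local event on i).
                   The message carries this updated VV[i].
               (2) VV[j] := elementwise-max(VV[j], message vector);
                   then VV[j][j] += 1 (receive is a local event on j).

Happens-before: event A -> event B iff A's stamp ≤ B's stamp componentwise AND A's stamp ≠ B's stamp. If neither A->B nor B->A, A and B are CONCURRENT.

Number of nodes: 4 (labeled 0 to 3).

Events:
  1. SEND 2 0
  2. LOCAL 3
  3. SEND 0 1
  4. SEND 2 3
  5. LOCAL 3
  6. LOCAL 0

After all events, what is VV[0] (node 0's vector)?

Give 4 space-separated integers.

Answer: 3 0 1 0

Derivation:
Initial: VV[0]=[0, 0, 0, 0]
Initial: VV[1]=[0, 0, 0, 0]
Initial: VV[2]=[0, 0, 0, 0]
Initial: VV[3]=[0, 0, 0, 0]
Event 1: SEND 2->0: VV[2][2]++ -> VV[2]=[0, 0, 1, 0], msg_vec=[0, 0, 1, 0]; VV[0]=max(VV[0],msg_vec) then VV[0][0]++ -> VV[0]=[1, 0, 1, 0]
Event 2: LOCAL 3: VV[3][3]++ -> VV[3]=[0, 0, 0, 1]
Event 3: SEND 0->1: VV[0][0]++ -> VV[0]=[2, 0, 1, 0], msg_vec=[2, 0, 1, 0]; VV[1]=max(VV[1],msg_vec) then VV[1][1]++ -> VV[1]=[2, 1, 1, 0]
Event 4: SEND 2->3: VV[2][2]++ -> VV[2]=[0, 0, 2, 0], msg_vec=[0, 0, 2, 0]; VV[3]=max(VV[3],msg_vec) then VV[3][3]++ -> VV[3]=[0, 0, 2, 2]
Event 5: LOCAL 3: VV[3][3]++ -> VV[3]=[0, 0, 2, 3]
Event 6: LOCAL 0: VV[0][0]++ -> VV[0]=[3, 0, 1, 0]
Final vectors: VV[0]=[3, 0, 1, 0]; VV[1]=[2, 1, 1, 0]; VV[2]=[0, 0, 2, 0]; VV[3]=[0, 0, 2, 3]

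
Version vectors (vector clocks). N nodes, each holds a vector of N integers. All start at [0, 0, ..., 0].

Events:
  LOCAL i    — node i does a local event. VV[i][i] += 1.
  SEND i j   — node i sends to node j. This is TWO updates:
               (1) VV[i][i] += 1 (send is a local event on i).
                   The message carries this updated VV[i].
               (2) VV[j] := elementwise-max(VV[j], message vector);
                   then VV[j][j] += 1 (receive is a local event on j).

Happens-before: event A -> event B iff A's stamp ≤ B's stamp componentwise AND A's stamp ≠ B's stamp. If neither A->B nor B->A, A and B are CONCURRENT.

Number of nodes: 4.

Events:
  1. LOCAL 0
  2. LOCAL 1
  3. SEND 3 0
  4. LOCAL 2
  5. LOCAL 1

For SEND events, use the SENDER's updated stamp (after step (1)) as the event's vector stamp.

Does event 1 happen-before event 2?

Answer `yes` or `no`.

Answer: no

Derivation:
Initial: VV[0]=[0, 0, 0, 0]
Initial: VV[1]=[0, 0, 0, 0]
Initial: VV[2]=[0, 0, 0, 0]
Initial: VV[3]=[0, 0, 0, 0]
Event 1: LOCAL 0: VV[0][0]++ -> VV[0]=[1, 0, 0, 0]
Event 2: LOCAL 1: VV[1][1]++ -> VV[1]=[0, 1, 0, 0]
Event 3: SEND 3->0: VV[3][3]++ -> VV[3]=[0, 0, 0, 1], msg_vec=[0, 0, 0, 1]; VV[0]=max(VV[0],msg_vec) then VV[0][0]++ -> VV[0]=[2, 0, 0, 1]
Event 4: LOCAL 2: VV[2][2]++ -> VV[2]=[0, 0, 1, 0]
Event 5: LOCAL 1: VV[1][1]++ -> VV[1]=[0, 2, 0, 0]
Event 1 stamp: [1, 0, 0, 0]
Event 2 stamp: [0, 1, 0, 0]
[1, 0, 0, 0] <= [0, 1, 0, 0]? False. Equal? False. Happens-before: False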